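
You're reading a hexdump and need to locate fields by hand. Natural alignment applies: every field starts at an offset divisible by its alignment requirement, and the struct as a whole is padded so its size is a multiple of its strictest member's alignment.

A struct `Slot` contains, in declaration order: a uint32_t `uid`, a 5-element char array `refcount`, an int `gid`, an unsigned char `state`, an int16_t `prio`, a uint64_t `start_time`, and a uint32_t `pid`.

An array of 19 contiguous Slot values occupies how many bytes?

@0: uid [4B, align 4] → 4
@4: refcount [5B, align 1] → 9
+3 pad (align 4)
@12: gid [4B, align 4] → 16
@16: state [1B, align 1] → 17
+1 pad (align 2)
@18: prio [2B, align 2] → 20
+4 pad (align 8)
@24: start_time [8B, align 8] → 32
@32: pid [4B, align 4] → 36
+4 tail pad (align 8)
size 40, align 8
array of 19: 19 × 40 = 760

760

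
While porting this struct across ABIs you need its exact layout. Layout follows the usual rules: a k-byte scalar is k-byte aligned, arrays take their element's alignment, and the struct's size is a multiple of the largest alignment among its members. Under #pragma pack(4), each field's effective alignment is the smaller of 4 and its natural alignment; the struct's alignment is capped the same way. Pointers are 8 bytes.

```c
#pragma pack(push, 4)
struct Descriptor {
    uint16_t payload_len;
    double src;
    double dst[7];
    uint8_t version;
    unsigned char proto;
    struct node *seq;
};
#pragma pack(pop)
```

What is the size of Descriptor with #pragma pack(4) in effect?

payload_len at 0 (size 2, align 2) → ends 2
pad 2 to align 4 for src
src at 4 (size 8, align 4) → ends 12
dst at 12 (size 56, align 4) → ends 68
version at 68 (size 1, align 1) → ends 69
proto at 69 (size 1, align 1) → ends 70
pad 2 to align 4 for seq
seq at 72 (size 8, align 4) → ends 80
total 80 bytes, alignment 4

80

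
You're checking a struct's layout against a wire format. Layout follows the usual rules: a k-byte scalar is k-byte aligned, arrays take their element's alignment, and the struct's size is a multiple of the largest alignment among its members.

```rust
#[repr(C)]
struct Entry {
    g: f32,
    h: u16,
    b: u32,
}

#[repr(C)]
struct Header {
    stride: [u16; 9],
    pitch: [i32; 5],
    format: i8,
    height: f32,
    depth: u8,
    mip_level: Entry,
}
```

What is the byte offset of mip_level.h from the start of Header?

Entry: @0: g [4B, align 4] → 4; @4: h [2B, align 2] → 6; +2 pad (align 4); @8: b [4B, align 4] → 12; size 12, align 4
@0: stride [18B, align 2] → 18
+2 pad (align 4)
@20: pitch [20B, align 4] → 40
@40: format [1B, align 1] → 41
+3 pad (align 4)
@44: height [4B, align 4] → 48
@48: depth [1B, align 1] → 49
+3 pad (align 4)
@52: mip_level [12B, align 4] → 64
within Entry: h at 4
52 + 4 = 56

56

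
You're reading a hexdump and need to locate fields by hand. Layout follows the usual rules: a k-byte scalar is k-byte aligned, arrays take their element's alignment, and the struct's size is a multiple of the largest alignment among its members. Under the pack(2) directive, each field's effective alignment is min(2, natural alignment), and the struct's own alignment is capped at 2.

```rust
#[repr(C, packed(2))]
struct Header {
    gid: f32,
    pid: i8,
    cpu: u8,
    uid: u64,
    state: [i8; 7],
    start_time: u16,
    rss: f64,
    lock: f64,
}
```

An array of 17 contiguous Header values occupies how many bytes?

gid at 0 (size 4, align 2) → ends 4
pid at 4 (size 1, align 1) → ends 5
cpu at 5 (size 1, align 1) → ends 6
uid at 6 (size 8, align 2) → ends 14
state at 14 (size 7, align 1) → ends 21
pad 1 to align 2 for start_time
start_time at 22 (size 2, align 2) → ends 24
rss at 24 (size 8, align 2) → ends 32
lock at 32 (size 8, align 2) → ends 40
total 40 bytes, alignment 2
array of 17: 17 × 40 = 680

680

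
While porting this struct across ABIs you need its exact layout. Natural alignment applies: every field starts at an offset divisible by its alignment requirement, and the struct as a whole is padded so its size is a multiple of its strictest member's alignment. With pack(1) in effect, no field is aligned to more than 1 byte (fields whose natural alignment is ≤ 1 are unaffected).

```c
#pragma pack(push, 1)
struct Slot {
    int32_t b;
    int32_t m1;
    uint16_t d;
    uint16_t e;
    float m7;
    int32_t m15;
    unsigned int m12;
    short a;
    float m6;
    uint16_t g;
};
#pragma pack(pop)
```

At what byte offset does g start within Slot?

0..4  b  (4B, 1-aligned)
4..8  m1  (4B, 1-aligned)
8..10  d  (2B, 1-aligned)
10..12  e  (2B, 1-aligned)
12..16  m7  (4B, 1-aligned)
16..20  m15  (4B, 1-aligned)
20..24  m12  (4B, 1-aligned)
24..26  a  (2B, 1-aligned)
26..30  m6  (4B, 1-aligned)
30..32  g  (2B, 1-aligned)

30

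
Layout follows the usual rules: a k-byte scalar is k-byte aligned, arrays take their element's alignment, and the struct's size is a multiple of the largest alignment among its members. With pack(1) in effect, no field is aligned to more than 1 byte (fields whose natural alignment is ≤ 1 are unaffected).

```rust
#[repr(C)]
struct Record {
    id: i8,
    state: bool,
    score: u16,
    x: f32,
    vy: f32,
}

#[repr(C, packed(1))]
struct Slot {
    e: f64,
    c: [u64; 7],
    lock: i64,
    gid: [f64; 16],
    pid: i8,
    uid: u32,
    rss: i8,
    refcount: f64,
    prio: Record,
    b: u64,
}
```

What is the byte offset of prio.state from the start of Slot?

Record: id at 0 (size 1, align 1) → ends 1; state at 1 (size 1, align 1) → ends 2; score at 2 (size 2, align 2) → ends 4; x at 4 (size 4, align 4) → ends 8; vy at 8 (size 4, align 4) → ends 12; total 12 bytes, alignment 4
e at 0 (size 8, align 1) → ends 8
c at 8 (size 56, align 1) → ends 64
lock at 64 (size 8, align 1) → ends 72
gid at 72 (size 128, align 1) → ends 200
pid at 200 (size 1, align 1) → ends 201
uid at 201 (size 4, align 1) → ends 205
rss at 205 (size 1, align 1) → ends 206
refcount at 206 (size 8, align 1) → ends 214
prio at 214 (size 12, align 1) → ends 226
within Record: state at 1
214 + 1 = 215

215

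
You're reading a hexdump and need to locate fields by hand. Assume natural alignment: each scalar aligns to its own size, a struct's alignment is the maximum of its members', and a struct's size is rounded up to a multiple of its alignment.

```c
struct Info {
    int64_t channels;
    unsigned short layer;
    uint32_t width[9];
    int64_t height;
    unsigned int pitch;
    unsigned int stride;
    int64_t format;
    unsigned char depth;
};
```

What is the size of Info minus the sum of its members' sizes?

@0: channels [8B, align 8] → 8
@8: layer [2B, align 2] → 10
+2 pad (align 4)
@12: width [36B, align 4] → 48
@48: height [8B, align 8] → 56
@56: pitch [4B, align 4] → 60
@60: stride [4B, align 4] → 64
@64: format [8B, align 8] → 72
@72: depth [1B, align 1] → 73
+7 tail pad (align 8)
size 80, align 8
data bytes 71, size 80 → padding 9

9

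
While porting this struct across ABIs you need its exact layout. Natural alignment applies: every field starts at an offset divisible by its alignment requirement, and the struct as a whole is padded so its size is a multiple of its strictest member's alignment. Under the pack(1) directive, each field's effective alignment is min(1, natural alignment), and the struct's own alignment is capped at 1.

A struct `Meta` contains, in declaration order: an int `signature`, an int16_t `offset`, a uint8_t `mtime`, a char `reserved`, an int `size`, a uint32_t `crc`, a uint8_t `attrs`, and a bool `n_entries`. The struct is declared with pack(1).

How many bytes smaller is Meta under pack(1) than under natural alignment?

natural layout:
  @0: signature [4B, align 4] → 4
  @4: offset [2B, align 2] → 6
  @6: mtime [1B, align 1] → 7
  @7: reserved [1B, align 1] → 8
  @8: size [4B, align 4] → 12
  @12: crc [4B, align 4] → 16
  @16: attrs [1B, align 1] → 17
  @17: n_entries [1B, align 1] → 18
  +2 tail pad (align 4)
  size 20, align 4
packed(1) layout:
  @0: signature [4B, align 1] → 4
  @4: offset [2B, align 1] → 6
  @6: mtime [1B, align 1] → 7
  @7: reserved [1B, align 1] → 8
  @8: size [4B, align 1] → 12
  @12: crc [4B, align 1] → 16
  @16: attrs [1B, align 1] → 17
  @17: n_entries [1B, align 1] → 18
  size 18, align 1
20 − 18 = 2

2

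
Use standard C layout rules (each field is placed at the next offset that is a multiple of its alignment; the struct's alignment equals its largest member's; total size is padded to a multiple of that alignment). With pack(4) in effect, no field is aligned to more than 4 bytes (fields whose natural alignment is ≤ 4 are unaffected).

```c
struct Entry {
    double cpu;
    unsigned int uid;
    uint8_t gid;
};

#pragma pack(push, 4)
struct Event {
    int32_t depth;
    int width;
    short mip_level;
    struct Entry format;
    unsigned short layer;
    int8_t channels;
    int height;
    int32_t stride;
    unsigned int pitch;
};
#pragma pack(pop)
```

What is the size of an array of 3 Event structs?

Entry: @0: cpu [8B, align 8] → 8; @8: uid [4B, align 4] → 12; @12: gid [1B, align 1] → 13; +3 tail pad (align 8); size 16, align 8
@0: depth [4B, align 4] → 4
@4: width [4B, align 4] → 8
@8: mip_level [2B, align 2] → 10
+2 pad (align 4)
@12: format [16B, align 4] → 28
@28: layer [2B, align 2] → 30
@30: channels [1B, align 1] → 31
+1 pad (align 4)
@32: height [4B, align 4] → 36
@36: stride [4B, align 4] → 40
@40: pitch [4B, align 4] → 44
size 44, align 4
array of 3: 3 × 44 = 132

132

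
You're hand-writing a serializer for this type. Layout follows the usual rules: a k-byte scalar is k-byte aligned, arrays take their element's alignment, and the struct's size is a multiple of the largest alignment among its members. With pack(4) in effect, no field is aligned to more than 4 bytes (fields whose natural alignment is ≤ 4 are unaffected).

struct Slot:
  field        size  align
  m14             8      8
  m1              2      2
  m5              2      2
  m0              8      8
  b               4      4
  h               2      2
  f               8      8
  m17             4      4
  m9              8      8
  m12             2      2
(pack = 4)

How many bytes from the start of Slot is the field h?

m14 at 0 (size 8, align 4) → ends 8
m1 at 8 (size 2, align 2) → ends 10
m5 at 10 (size 2, align 2) → ends 12
m0 at 12 (size 8, align 4) → ends 20
b at 20 (size 4, align 4) → ends 24
h at 24 (size 2, align 2) → ends 26

24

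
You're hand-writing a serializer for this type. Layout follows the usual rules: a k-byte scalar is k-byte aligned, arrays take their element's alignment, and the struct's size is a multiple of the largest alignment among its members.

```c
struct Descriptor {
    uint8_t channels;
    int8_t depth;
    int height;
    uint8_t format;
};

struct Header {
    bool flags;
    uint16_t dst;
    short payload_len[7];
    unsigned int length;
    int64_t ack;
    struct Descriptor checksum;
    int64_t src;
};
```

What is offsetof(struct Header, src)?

Descriptor: channels at 0 (size 1, align 1) → ends 1; depth at 1 (size 1, align 1) → ends 2; pad 2 to align 4 for height; height at 4 (size 4, align 4) → ends 8; format at 8 (size 1, align 1) → ends 9; tail pad 3 to reach multiple of 4; total 12 bytes, alignment 4
flags at 0 (size 1, align 1) → ends 1
pad 1 to align 2 for dst
dst at 2 (size 2, align 2) → ends 4
payload_len at 4 (size 14, align 2) → ends 18
pad 2 to align 4 for length
length at 20 (size 4, align 4) → ends 24
ack at 24 (size 8, align 8) → ends 32
checksum at 32 (size 12, align 4) → ends 44
pad 4 to align 8 for src
src at 48 (size 8, align 8) → ends 56

48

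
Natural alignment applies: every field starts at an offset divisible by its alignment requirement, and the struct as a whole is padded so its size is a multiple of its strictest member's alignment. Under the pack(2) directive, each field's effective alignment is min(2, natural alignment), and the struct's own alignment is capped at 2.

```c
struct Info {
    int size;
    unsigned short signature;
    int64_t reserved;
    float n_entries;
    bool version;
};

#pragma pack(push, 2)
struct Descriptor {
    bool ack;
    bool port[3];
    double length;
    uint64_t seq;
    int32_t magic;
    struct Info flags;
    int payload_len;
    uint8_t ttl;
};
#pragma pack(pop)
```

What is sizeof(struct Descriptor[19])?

Info: size at 0 (size 4, align 4) → ends 4; signature at 4 (size 2, align 2) → ends 6; pad 2 to align 8 for reserved; reserved at 8 (size 8, align 8) → ends 16; n_entries at 16 (size 4, align 4) → ends 20; version at 20 (size 1, align 1) → ends 21; tail pad 3 to reach multiple of 8; total 24 bytes, alignment 8
ack at 0 (size 1, align 1) → ends 1
port at 1 (size 3, align 1) → ends 4
length at 4 (size 8, align 2) → ends 12
seq at 12 (size 8, align 2) → ends 20
magic at 20 (size 4, align 2) → ends 24
flags at 24 (size 24, align 2) → ends 48
payload_len at 48 (size 4, align 2) → ends 52
ttl at 52 (size 1, align 1) → ends 53
tail pad 1 to reach multiple of 2
total 54 bytes, alignment 2
array of 19: 19 × 54 = 1026

1026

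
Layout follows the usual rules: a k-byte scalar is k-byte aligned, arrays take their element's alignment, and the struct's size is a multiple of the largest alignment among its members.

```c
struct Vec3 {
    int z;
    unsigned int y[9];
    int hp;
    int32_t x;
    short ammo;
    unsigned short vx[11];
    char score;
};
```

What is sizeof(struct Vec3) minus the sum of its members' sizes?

0..4  z  (4B, 4-aligned)
4..40  y  (36B, 4-aligned)
40..44  hp  (4B, 4-aligned)
44..48  x  (4B, 4-aligned)
48..50  ammo  (2B, 2-aligned)
50..72  vx  (22B, 2-aligned)
72..73  score  (1B, 1-aligned)
73..76  -- tail padding (3B)
sizeof = 76, alignof = 4
data bytes 73, size 76 → padding 3

3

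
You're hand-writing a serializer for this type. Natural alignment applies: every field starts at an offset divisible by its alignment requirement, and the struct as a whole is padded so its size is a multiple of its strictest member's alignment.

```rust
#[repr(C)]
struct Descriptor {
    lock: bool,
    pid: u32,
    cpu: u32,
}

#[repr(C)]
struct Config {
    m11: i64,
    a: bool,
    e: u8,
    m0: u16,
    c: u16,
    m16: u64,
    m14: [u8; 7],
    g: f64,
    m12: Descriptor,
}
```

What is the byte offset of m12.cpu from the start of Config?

48

Descriptor: @0: lock [1B, align 1] → 1; +3 pad (align 4); @4: pid [4B, align 4] → 8; @8: cpu [4B, align 4] → 12; size 12, align 4
@0: m11 [8B, align 8] → 8
@8: a [1B, align 1] → 9
@9: e [1B, align 1] → 10
@10: m0 [2B, align 2] → 12
@12: c [2B, align 2] → 14
+2 pad (align 8)
@16: m16 [8B, align 8] → 24
@24: m14 [7B, align 1] → 31
+1 pad (align 8)
@32: g [8B, align 8] → 40
@40: m12 [12B, align 4] → 52
within Descriptor: cpu at 8
40 + 8 = 48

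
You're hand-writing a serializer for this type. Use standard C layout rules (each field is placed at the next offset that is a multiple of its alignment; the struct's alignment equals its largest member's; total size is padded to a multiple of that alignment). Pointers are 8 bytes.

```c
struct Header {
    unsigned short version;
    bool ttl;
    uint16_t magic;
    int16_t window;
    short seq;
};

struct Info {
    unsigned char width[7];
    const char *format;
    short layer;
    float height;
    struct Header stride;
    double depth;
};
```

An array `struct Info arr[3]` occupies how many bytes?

144

Header: version at 0 (size 2, align 2) → ends 2; ttl at 2 (size 1, align 1) → ends 3; pad 1 to align 2 for magic; magic at 4 (size 2, align 2) → ends 6; window at 6 (size 2, align 2) → ends 8; seq at 8 (size 2, align 2) → ends 10; total 10 bytes, alignment 2
width at 0 (size 7, align 1) → ends 7
pad 1 to align 8 for format
format at 8 (size 8, align 8) → ends 16
layer at 16 (size 2, align 2) → ends 18
pad 2 to align 4 for height
height at 20 (size 4, align 4) → ends 24
stride at 24 (size 10, align 2) → ends 34
pad 6 to align 8 for depth
depth at 40 (size 8, align 8) → ends 48
total 48 bytes, alignment 8
array of 3: 3 × 48 = 144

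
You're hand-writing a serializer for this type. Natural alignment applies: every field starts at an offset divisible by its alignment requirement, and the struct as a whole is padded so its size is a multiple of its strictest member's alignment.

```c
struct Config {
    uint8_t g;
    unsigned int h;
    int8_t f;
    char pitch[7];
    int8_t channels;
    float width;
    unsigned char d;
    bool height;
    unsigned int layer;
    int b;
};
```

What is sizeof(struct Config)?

36 bytes

@0: g [1B, align 1] → 1
+3 pad (align 4)
@4: h [4B, align 4] → 8
@8: f [1B, align 1] → 9
@9: pitch [7B, align 1] → 16
@16: channels [1B, align 1] → 17
+3 pad (align 4)
@20: width [4B, align 4] → 24
@24: d [1B, align 1] → 25
@25: height [1B, align 1] → 26
+2 pad (align 4)
@28: layer [4B, align 4] → 32
@32: b [4B, align 4] → 36
size 36, align 4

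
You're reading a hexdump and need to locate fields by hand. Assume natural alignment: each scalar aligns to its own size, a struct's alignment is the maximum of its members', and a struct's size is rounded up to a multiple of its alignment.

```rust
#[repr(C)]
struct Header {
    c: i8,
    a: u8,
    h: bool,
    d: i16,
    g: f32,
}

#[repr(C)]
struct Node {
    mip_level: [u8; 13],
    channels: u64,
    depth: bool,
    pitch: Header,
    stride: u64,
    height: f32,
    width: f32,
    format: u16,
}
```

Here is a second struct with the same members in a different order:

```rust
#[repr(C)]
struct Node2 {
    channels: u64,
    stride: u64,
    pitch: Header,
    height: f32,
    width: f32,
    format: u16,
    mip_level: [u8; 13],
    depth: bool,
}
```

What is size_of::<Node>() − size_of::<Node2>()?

8

Header: c at 0 (size 1, align 1) → ends 1; a at 1 (size 1, align 1) → ends 2; h at 2 (size 1, align 1) → ends 3; pad 1 to align 2 for d; d at 4 (size 2, align 2) → ends 6; pad 2 to align 4 for g; g at 8 (size 4, align 4) → ends 12; total 12 bytes, alignment 4
mip_level at 0 (size 13, align 1) → ends 13
pad 3 to align 8 for channels
channels at 16 (size 8, align 8) → ends 24
depth at 24 (size 1, align 1) → ends 25
pad 3 to align 4 for pitch
pitch at 28 (size 12, align 4) → ends 40
stride at 40 (size 8, align 8) → ends 48
height at 48 (size 4, align 4) → ends 52
width at 52 (size 4, align 4) → ends 56
format at 56 (size 2, align 2) → ends 58
tail pad 6 to reach multiple of 8
total 64 bytes, alignment 8
— Node2 —
channels at 0 (size 8, align 8) → ends 8
stride at 8 (size 8, align 8) → ends 16
pitch at 16 (size 12, align 4) → ends 28
height at 28 (size 4, align 4) → ends 32
width at 32 (size 4, align 4) → ends 36
format at 36 (size 2, align 2) → ends 38
mip_level at 38 (size 13, align 1) → ends 51
depth at 51 (size 1, align 1) → ends 52
tail pad 4 to reach multiple of 8
total 56 bytes, alignment 8
64 − 56 = 8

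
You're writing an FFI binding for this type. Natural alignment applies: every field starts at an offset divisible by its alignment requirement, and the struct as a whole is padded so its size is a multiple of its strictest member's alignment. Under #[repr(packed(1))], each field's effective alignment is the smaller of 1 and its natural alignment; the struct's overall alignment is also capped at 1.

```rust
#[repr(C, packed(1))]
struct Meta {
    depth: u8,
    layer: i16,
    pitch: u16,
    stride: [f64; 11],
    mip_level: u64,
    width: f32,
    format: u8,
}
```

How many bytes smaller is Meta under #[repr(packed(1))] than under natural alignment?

natural layout:
  0..1  depth  (1B, 1-aligned)
  1..2  -- padding (1B)
  2..4  layer  (2B, 2-aligned)
  4..6  pitch  (2B, 2-aligned)
  6..8  -- padding (2B)
  8..96  stride  (88B, 8-aligned)
  96..104  mip_level  (8B, 8-aligned)
  104..108  width  (4B, 4-aligned)
  108..109  format  (1B, 1-aligned)
  109..112  -- tail padding (3B)
  sizeof = 112, alignof = 8
packed(1) layout:
  0..1  depth  (1B, 1-aligned)
  1..3  layer  (2B, 1-aligned)
  3..5  pitch  (2B, 1-aligned)
  5..93  stride  (88B, 1-aligned)
  93..101  mip_level  (8B, 1-aligned)
  101..105  width  (4B, 1-aligned)
  105..106  format  (1B, 1-aligned)
  sizeof = 106, alignof = 1
112 − 106 = 6

6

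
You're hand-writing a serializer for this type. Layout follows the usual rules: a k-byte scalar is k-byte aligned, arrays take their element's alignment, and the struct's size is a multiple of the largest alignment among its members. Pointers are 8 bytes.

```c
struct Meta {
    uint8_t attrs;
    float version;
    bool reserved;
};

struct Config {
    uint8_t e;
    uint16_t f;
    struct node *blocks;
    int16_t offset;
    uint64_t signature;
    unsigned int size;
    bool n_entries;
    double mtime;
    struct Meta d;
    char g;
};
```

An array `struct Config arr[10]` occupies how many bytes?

640

Meta: attrs at 0 (size 1, align 1) → ends 1; pad 3 to align 4 for version; version at 4 (size 4, align 4) → ends 8; reserved at 8 (size 1, align 1) → ends 9; tail pad 3 to reach multiple of 4; total 12 bytes, alignment 4
e at 0 (size 1, align 1) → ends 1
pad 1 to align 2 for f
f at 2 (size 2, align 2) → ends 4
pad 4 to align 8 for blocks
blocks at 8 (size 8, align 8) → ends 16
offset at 16 (size 2, align 2) → ends 18
pad 6 to align 8 for signature
signature at 24 (size 8, align 8) → ends 32
size at 32 (size 4, align 4) → ends 36
n_entries at 36 (size 1, align 1) → ends 37
pad 3 to align 8 for mtime
mtime at 40 (size 8, align 8) → ends 48
d at 48 (size 12, align 4) → ends 60
g at 60 (size 1, align 1) → ends 61
tail pad 3 to reach multiple of 8
total 64 bytes, alignment 8
array of 10: 10 × 64 = 640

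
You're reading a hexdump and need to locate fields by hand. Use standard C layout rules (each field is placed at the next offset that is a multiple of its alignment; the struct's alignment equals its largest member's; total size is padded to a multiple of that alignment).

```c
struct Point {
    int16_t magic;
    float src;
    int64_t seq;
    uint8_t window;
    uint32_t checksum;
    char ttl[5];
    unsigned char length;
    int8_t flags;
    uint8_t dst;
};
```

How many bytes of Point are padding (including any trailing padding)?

5

0..2  magic  (2B, 2-aligned)
2..4  -- padding (2B)
4..8  src  (4B, 4-aligned)
8..16  seq  (8B, 8-aligned)
16..17  window  (1B, 1-aligned)
17..20  -- padding (3B)
20..24  checksum  (4B, 4-aligned)
24..29  ttl  (5B, 1-aligned)
29..30  length  (1B, 1-aligned)
30..31  flags  (1B, 1-aligned)
31..32  dst  (1B, 1-aligned)
sizeof = 32, alignof = 8
data bytes 27, size 32 → padding 5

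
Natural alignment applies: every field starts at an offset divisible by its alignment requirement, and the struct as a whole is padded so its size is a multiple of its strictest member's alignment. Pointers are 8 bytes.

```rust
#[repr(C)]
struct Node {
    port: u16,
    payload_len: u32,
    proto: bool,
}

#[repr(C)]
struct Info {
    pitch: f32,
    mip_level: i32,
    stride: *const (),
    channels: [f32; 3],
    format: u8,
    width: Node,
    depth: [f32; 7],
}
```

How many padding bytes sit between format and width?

3

Node: 0..2  port  (2B, 2-aligned); 2..4  -- padding (2B); 4..8  payload_len  (4B, 4-aligned); 8..9  proto  (1B, 1-aligned); 9..12  -- tail padding (3B); sizeof = 12, alignof = 4
0..4  pitch  (4B, 4-aligned)
4..8  mip_level  (4B, 4-aligned)
8..16  stride  (8B, 8-aligned)
16..28  channels  (12B, 4-aligned)
28..29  format  (1B, 1-aligned)
29..32  -- padding (3B)
32..44  width  (12B, 4-aligned)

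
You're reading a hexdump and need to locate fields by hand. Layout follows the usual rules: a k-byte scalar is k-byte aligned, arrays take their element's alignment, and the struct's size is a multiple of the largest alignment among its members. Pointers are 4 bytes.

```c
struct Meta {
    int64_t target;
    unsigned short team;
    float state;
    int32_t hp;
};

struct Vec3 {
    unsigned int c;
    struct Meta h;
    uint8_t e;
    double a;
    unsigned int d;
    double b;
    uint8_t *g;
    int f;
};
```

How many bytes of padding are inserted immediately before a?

Meta: @0: target [8B, align 8] → 8; @8: team [2B, align 2] → 10; +2 pad (align 4); @12: state [4B, align 4] → 16; @16: hp [4B, align 4] → 20; +4 tail pad (align 8); size 24, align 8
@0: c [4B, align 4] → 4
+4 pad (align 8)
@8: h [24B, align 8] → 32
@32: e [1B, align 1] → 33
+7 pad (align 8)
@40: a [8B, align 8] → 48

7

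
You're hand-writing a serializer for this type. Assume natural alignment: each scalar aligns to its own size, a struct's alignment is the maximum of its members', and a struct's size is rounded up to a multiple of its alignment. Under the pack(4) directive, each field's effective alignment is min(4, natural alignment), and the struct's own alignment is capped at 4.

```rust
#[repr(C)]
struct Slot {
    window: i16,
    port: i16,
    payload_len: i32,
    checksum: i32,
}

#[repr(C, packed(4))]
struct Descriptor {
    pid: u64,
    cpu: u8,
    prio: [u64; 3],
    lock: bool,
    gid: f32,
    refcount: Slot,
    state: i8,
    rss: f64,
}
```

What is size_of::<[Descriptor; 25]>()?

1700

Slot: @0: window [2B, align 2] → 2; @2: port [2B, align 2] → 4; @4: payload_len [4B, align 4] → 8; @8: checksum [4B, align 4] → 12; size 12, align 4
@0: pid [8B, align 4] → 8
@8: cpu [1B, align 1] → 9
+3 pad (align 4)
@12: prio [24B, align 4] → 36
@36: lock [1B, align 1] → 37
+3 pad (align 4)
@40: gid [4B, align 4] → 44
@44: refcount [12B, align 4] → 56
@56: state [1B, align 1] → 57
+3 pad (align 4)
@60: rss [8B, align 4] → 68
size 68, align 4
array of 25: 25 × 68 = 1700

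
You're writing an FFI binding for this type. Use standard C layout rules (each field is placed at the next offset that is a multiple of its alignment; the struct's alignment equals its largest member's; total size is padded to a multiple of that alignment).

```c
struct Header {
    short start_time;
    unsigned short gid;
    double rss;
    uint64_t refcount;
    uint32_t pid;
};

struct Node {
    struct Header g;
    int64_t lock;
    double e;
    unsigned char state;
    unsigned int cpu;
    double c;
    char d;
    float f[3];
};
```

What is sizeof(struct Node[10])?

Header: 0..2  start_time  (2B, 2-aligned); 2..4  gid  (2B, 2-aligned); 4..8  -- padding (4B); 8..16  rss  (8B, 8-aligned); 16..24  refcount  (8B, 8-aligned); 24..28  pid  (4B, 4-aligned); 28..32  -- tail padding (4B); sizeof = 32, alignof = 8
0..32  g  (32B, 8-aligned)
32..40  lock  (8B, 8-aligned)
40..48  e  (8B, 8-aligned)
48..49  state  (1B, 1-aligned)
49..52  -- padding (3B)
52..56  cpu  (4B, 4-aligned)
56..64  c  (8B, 8-aligned)
64..65  d  (1B, 1-aligned)
65..68  -- padding (3B)
68..80  f  (12B, 4-aligned)
sizeof = 80, alignof = 8
array of 10: 10 × 80 = 800

800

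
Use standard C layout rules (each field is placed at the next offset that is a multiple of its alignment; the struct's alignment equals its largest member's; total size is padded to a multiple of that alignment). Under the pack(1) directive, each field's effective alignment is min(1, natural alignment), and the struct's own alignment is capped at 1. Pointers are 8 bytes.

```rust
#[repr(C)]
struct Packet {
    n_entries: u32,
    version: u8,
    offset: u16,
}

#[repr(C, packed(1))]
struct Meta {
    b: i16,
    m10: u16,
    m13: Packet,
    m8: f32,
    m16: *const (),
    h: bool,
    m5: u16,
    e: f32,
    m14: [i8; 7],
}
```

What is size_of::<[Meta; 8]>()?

Packet: @0: n_entries [4B, align 4] → 4; @4: version [1B, align 1] → 5; +1 pad (align 2); @6: offset [2B, align 2] → 8; size 8, align 4
@0: b [2B, align 1] → 2
@2: m10 [2B, align 1] → 4
@4: m13 [8B, align 1] → 12
@12: m8 [4B, align 1] → 16
@16: m16 [8B, align 1] → 24
@24: h [1B, align 1] → 25
@25: m5 [2B, align 1] → 27
@27: e [4B, align 1] → 31
@31: m14 [7B, align 1] → 38
size 38, align 1
array of 8: 8 × 38 = 304

304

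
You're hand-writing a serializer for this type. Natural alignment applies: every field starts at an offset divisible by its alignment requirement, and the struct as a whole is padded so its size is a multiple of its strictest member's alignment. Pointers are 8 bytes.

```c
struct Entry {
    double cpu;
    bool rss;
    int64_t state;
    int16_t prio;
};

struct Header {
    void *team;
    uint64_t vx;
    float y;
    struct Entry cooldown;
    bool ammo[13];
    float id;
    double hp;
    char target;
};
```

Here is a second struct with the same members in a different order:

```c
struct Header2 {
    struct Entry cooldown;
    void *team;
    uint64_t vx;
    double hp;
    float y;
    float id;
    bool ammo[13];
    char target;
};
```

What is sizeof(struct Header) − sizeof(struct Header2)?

Entry: @0: cpu [8B, align 8] → 8; @8: rss [1B, align 1] → 9; +7 pad (align 8); @16: state [8B, align 8] → 24; @24: prio [2B, align 2] → 26; +6 tail pad (align 8); size 32, align 8
@0: team [8B, align 8] → 8
@8: vx [8B, align 8] → 16
@16: y [4B, align 4] → 20
+4 pad (align 8)
@24: cooldown [32B, align 8] → 56
@56: ammo [13B, align 1] → 69
+3 pad (align 4)
@72: id [4B, align 4] → 76
+4 pad (align 8)
@80: hp [8B, align 8] → 88
@88: target [1B, align 1] → 89
+7 tail pad (align 8)
size 96, align 8
— Header2 —
@0: cooldown [32B, align 8] → 32
@32: team [8B, align 8] → 40
@40: vx [8B, align 8] → 48
@48: hp [8B, align 8] → 56
@56: y [4B, align 4] → 60
@60: id [4B, align 4] → 64
@64: ammo [13B, align 1] → 77
@77: target [1B, align 1] → 78
+2 tail pad (align 8)
size 80, align 8
96 − 80 = 16

16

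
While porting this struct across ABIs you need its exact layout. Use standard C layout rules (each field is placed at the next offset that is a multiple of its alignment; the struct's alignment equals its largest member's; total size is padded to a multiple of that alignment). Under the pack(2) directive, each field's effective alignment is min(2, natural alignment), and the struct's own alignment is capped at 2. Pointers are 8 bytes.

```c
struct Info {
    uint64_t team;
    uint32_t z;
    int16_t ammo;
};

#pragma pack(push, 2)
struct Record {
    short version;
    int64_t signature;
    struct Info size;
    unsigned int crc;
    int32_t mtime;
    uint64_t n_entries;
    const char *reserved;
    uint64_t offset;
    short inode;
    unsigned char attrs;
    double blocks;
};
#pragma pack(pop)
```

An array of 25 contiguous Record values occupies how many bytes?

Info: team at 0 (size 8, align 8) → ends 8; z at 8 (size 4, align 4) → ends 12; ammo at 12 (size 2, align 2) → ends 14; tail pad 2 to reach multiple of 8; total 16 bytes, alignment 8
version at 0 (size 2, align 2) → ends 2
signature at 2 (size 8, align 2) → ends 10
size at 10 (size 16, align 2) → ends 26
crc at 26 (size 4, align 2) → ends 30
mtime at 30 (size 4, align 2) → ends 34
n_entries at 34 (size 8, align 2) → ends 42
reserved at 42 (size 8, align 2) → ends 50
offset at 50 (size 8, align 2) → ends 58
inode at 58 (size 2, align 2) → ends 60
attrs at 60 (size 1, align 1) → ends 61
pad 1 to align 2 for blocks
blocks at 62 (size 8, align 2) → ends 70
total 70 bytes, alignment 2
array of 25: 25 × 70 = 1750

1750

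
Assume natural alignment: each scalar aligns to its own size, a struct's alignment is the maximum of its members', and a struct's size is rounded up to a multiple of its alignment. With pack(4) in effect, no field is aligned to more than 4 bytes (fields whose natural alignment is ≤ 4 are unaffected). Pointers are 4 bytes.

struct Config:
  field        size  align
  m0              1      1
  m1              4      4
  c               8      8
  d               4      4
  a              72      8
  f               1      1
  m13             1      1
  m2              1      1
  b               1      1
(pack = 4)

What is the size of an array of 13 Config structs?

1248

0..1  m0  (1B, 1-aligned)
1..4  -- padding (3B)
4..8  m1  (4B, 4-aligned)
8..16  c  (8B, 4-aligned)
16..20  d  (4B, 4-aligned)
20..92  a  (72B, 4-aligned)
92..93  f  (1B, 1-aligned)
93..94  m13  (1B, 1-aligned)
94..95  m2  (1B, 1-aligned)
95..96  b  (1B, 1-aligned)
sizeof = 96, alignof = 4
array of 13: 13 × 96 = 1248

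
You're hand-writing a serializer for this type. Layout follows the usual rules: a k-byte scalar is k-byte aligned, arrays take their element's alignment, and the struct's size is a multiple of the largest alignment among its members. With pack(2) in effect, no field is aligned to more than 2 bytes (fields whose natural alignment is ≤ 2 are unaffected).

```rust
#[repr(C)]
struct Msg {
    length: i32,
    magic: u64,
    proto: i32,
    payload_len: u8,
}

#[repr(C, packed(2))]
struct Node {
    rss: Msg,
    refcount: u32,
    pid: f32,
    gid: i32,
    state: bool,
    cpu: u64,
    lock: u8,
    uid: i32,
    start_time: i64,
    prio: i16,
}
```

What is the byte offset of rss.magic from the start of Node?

8

Msg: 0..4  length  (4B, 4-aligned); 4..8  -- padding (4B); 8..16  magic  (8B, 8-aligned); 16..20  proto  (4B, 4-aligned); 20..21  payload_len  (1B, 1-aligned); 21..24  -- tail padding (3B); sizeof = 24, alignof = 8
0..24  rss  (24B, 2-aligned)
within Msg: magic at 8
0 + 8 = 8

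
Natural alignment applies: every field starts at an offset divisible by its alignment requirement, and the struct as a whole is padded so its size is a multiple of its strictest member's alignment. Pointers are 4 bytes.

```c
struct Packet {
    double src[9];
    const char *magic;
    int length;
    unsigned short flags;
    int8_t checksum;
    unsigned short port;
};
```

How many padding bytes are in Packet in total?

@0: src [72B, align 8] → 72
@72: magic [4B, align 4] → 76
@76: length [4B, align 4] → 80
@80: flags [2B, align 2] → 82
@82: checksum [1B, align 1] → 83
+1 pad (align 2)
@84: port [2B, align 2] → 86
+2 tail pad (align 8)
size 88, align 8
data bytes 85, size 88 → padding 3

3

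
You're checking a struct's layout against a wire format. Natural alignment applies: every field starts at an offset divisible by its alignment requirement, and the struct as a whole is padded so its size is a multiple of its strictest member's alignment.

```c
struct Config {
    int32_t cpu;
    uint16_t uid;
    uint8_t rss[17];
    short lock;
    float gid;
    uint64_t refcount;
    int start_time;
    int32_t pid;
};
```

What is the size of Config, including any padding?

48

0..4  cpu  (4B, 4-aligned)
4..6  uid  (2B, 2-aligned)
6..23  rss  (17B, 1-aligned)
23..24  -- padding (1B)
24..26  lock  (2B, 2-aligned)
26..28  -- padding (2B)
28..32  gid  (4B, 4-aligned)
32..40  refcount  (8B, 8-aligned)
40..44  start_time  (4B, 4-aligned)
44..48  pid  (4B, 4-aligned)
sizeof = 48, alignof = 8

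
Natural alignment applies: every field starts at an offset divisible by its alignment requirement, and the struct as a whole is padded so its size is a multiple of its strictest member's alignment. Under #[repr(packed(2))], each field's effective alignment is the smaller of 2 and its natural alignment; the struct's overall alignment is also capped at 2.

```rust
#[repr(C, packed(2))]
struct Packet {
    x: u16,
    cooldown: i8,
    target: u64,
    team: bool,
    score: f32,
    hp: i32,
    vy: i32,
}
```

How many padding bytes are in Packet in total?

2

@0: x [2B, align 2] → 2
@2: cooldown [1B, align 1] → 3
+1 pad (align 2)
@4: target [8B, align 2] → 12
@12: team [1B, align 1] → 13
+1 pad (align 2)
@14: score [4B, align 2] → 18
@18: hp [4B, align 2] → 22
@22: vy [4B, align 2] → 26
size 26, align 2
data bytes 24, size 26 → padding 2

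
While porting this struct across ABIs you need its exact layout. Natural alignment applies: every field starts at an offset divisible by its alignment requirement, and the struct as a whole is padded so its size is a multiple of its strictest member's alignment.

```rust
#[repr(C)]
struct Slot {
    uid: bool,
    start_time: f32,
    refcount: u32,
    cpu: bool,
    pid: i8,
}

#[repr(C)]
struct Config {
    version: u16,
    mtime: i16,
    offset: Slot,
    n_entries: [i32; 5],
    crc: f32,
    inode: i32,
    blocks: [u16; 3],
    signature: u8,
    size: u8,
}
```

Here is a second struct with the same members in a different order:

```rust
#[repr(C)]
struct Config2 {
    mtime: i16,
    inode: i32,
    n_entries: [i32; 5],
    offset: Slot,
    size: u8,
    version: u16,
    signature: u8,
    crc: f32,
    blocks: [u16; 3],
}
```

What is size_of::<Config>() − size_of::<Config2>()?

Slot: 0..1  uid  (1B, 1-aligned); 1..4  -- padding (3B); 4..8  start_time  (4B, 4-aligned); 8..12  refcount  (4B, 4-aligned); 12..13  cpu  (1B, 1-aligned); 13..14  pid  (1B, 1-aligned); 14..16  -- tail padding (2B); sizeof = 16, alignof = 4
0..2  version  (2B, 2-aligned)
2..4  mtime  (2B, 2-aligned)
4..20  offset  (16B, 4-aligned)
20..40  n_entries  (20B, 4-aligned)
40..44  crc  (4B, 4-aligned)
44..48  inode  (4B, 4-aligned)
48..54  blocks  (6B, 2-aligned)
54..55  signature  (1B, 1-aligned)
55..56  size  (1B, 1-aligned)
sizeof = 56, alignof = 4
— Config2 —
0..2  mtime  (2B, 2-aligned)
2..4  -- padding (2B)
4..8  inode  (4B, 4-aligned)
8..28  n_entries  (20B, 4-aligned)
28..44  offset  (16B, 4-aligned)
44..45  size  (1B, 1-aligned)
45..46  -- padding (1B)
46..48  version  (2B, 2-aligned)
48..49  signature  (1B, 1-aligned)
49..52  -- padding (3B)
52..56  crc  (4B, 4-aligned)
56..62  blocks  (6B, 2-aligned)
62..64  -- tail padding (2B)
sizeof = 64, alignof = 4
56 − 64 = -8

-8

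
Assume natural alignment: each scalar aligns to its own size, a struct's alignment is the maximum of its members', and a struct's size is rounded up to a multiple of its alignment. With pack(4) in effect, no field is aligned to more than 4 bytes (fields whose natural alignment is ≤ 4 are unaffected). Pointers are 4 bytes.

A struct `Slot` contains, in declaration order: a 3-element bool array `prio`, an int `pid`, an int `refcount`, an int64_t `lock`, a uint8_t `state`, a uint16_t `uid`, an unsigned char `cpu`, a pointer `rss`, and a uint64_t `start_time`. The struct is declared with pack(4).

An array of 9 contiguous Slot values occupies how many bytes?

360

prio at 0 (size 3, align 1) → ends 3
pad 1 to align 4 for pid
pid at 4 (size 4, align 4) → ends 8
refcount at 8 (size 4, align 4) → ends 12
lock at 12 (size 8, align 4) → ends 20
state at 20 (size 1, align 1) → ends 21
pad 1 to align 2 for uid
uid at 22 (size 2, align 2) → ends 24
cpu at 24 (size 1, align 1) → ends 25
pad 3 to align 4 for rss
rss at 28 (size 4, align 4) → ends 32
start_time at 32 (size 8, align 4) → ends 40
total 40 bytes, alignment 4
array of 9: 9 × 40 = 360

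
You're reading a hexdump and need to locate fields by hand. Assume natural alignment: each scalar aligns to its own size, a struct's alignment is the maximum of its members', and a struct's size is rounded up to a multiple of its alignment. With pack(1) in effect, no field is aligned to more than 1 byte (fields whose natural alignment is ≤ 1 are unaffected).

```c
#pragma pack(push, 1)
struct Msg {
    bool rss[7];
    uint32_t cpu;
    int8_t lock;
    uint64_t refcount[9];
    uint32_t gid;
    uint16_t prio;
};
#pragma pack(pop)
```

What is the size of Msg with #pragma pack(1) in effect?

90

@0: rss [7B, align 1] → 7
@7: cpu [4B, align 1] → 11
@11: lock [1B, align 1] → 12
@12: refcount [72B, align 1] → 84
@84: gid [4B, align 1] → 88
@88: prio [2B, align 1] → 90
size 90, align 1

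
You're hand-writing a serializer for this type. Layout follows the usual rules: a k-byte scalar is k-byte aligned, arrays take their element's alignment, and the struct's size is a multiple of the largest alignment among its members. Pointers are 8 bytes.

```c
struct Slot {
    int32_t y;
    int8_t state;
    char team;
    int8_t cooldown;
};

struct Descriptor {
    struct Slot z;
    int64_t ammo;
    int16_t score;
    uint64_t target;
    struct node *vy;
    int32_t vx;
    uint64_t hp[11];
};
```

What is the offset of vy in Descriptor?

Slot: @0: y [4B, align 4] → 4; @4: state [1B, align 1] → 5; @5: team [1B, align 1] → 6; @6: cooldown [1B, align 1] → 7; +1 tail pad (align 4); size 8, align 4
@0: z [8B, align 4] → 8
@8: ammo [8B, align 8] → 16
@16: score [2B, align 2] → 18
+6 pad (align 8)
@24: target [8B, align 8] → 32
@32: vy [8B, align 8] → 40

32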